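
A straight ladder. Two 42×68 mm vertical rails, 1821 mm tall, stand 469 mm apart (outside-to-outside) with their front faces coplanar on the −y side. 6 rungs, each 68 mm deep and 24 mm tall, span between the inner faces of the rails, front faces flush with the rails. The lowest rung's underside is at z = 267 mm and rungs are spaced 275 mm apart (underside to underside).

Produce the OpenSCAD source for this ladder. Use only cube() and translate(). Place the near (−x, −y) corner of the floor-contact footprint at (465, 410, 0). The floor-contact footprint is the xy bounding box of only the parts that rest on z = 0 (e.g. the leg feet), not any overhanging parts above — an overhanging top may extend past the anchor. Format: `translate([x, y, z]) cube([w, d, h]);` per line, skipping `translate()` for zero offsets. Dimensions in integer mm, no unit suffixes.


translate([465, 410, 0]) cube([42, 68, 1821]);
translate([892, 410, 0]) cube([42, 68, 1821]);
translate([507, 410, 267]) cube([385, 68, 24]);
translate([507, 410, 542]) cube([385, 68, 24]);
translate([507, 410, 817]) cube([385, 68, 24]);
translate([507, 410, 1092]) cube([385, 68, 24]);
translate([507, 410, 1367]) cube([385, 68, 24]);
translate([507, 410, 1642]) cube([385, 68, 24]);


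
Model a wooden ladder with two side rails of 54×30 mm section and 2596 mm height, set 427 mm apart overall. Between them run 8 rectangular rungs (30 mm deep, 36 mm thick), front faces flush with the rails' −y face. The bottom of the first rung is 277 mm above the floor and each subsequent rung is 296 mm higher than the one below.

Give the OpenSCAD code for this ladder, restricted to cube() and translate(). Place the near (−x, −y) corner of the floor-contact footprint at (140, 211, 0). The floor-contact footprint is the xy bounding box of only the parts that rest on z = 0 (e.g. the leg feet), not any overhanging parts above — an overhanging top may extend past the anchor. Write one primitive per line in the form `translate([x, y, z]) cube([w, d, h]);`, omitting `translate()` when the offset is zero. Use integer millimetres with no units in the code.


translate([140, 211, 0]) cube([54, 30, 2596]);
translate([513, 211, 0]) cube([54, 30, 2596]);
translate([194, 211, 277]) cube([319, 30, 36]);
translate([194, 211, 573]) cube([319, 30, 36]);
translate([194, 211, 869]) cube([319, 30, 36]);
translate([194, 211, 1165]) cube([319, 30, 36]);
translate([194, 211, 1461]) cube([319, 30, 36]);
translate([194, 211, 1757]) cube([319, 30, 36]);
translate([194, 211, 2053]) cube([319, 30, 36]);
translate([194, 211, 2349]) cube([319, 30, 36]);


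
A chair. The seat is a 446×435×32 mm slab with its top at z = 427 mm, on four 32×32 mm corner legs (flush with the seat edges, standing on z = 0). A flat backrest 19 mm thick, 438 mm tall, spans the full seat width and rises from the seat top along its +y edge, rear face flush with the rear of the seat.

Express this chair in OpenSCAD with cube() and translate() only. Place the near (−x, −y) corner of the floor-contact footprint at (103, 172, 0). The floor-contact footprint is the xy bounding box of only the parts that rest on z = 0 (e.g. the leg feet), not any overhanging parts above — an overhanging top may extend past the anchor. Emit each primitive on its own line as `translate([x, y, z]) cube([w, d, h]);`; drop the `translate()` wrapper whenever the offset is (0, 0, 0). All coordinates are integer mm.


translate([103, 172, 395]) cube([446, 435, 32]);
translate([103, 172, 0]) cube([32, 32, 395]);
translate([517, 172, 0]) cube([32, 32, 395]);
translate([103, 575, 0]) cube([32, 32, 395]);
translate([517, 575, 0]) cube([32, 32, 395]);
translate([103, 588, 427]) cube([446, 19, 438]);


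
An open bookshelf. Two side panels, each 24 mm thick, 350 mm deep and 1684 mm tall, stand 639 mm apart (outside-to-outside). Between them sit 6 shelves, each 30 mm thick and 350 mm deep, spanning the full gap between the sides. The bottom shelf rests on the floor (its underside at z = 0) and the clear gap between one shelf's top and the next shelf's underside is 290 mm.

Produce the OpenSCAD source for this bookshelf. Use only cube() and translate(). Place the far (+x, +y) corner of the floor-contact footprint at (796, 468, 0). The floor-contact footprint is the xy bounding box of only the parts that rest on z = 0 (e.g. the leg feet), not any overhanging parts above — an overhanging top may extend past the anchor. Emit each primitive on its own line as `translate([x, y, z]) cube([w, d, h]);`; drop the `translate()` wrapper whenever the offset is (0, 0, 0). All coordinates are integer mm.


translate([157, 118, 0]) cube([24, 350, 1684]);
translate([772, 118, 0]) cube([24, 350, 1684]);
translate([181, 118, 0]) cube([591, 350, 30]);
translate([181, 118, 320]) cube([591, 350, 30]);
translate([181, 118, 640]) cube([591, 350, 30]);
translate([181, 118, 960]) cube([591, 350, 30]);
translate([181, 118, 1280]) cube([591, 350, 30]);
translate([181, 118, 1600]) cube([591, 350, 30]);


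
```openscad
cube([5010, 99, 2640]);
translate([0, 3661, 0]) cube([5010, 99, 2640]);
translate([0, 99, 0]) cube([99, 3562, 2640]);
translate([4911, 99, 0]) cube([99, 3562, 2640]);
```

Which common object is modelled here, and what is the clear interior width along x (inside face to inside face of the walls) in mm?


A house (or room) frame. The interior width is 4812 mm.

Four 2640 mm walls enclosing a rectangle with no floor or roof — a room or house frame. Outside width is 5010 mm and wall thickness is 99 mm, so the interior width is 5010 − 2 × 99 = 4812 mm.


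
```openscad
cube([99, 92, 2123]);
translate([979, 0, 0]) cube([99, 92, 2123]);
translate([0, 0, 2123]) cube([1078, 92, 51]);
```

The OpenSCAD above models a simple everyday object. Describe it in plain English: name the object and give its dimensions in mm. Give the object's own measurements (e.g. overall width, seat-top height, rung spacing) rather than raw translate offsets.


A door frame. The clear opening is 880 mm wide and 2123 mm high. Two 99 mm wide jambs, 92 mm deep, stand either side of the opening from the floor to the top of the opening. A 51 mm thick head sits across the top of both jambs, spanning the full outside width of the frame.


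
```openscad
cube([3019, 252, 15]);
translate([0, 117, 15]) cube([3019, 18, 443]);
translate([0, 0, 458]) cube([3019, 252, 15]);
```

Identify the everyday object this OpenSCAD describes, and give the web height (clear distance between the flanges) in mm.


An I-beam. The web height is 443 mm.

Two wide flanges with a thin centred web — an I-beam. Overall 473 mm minus two 15 mm flanges gives a web of 473 − 2·15 = 443 mm.


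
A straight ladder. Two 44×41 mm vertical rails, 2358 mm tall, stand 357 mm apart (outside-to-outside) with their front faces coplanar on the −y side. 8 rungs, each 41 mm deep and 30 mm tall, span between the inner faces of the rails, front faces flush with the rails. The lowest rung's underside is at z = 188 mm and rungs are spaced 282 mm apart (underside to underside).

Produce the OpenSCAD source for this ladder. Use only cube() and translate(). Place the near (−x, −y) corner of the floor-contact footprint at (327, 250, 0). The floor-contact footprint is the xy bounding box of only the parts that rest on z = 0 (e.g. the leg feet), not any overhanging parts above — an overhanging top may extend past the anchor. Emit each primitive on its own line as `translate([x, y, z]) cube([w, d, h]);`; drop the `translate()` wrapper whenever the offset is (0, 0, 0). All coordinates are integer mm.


// rung span = 357 - 2*44 = 269
// rung[k] z = 188 + k*282
translate([327, 250, 0]) cube([44, 41, 2358]);
translate([640, 250, 0]) cube([44, 41, 2358]);
translate([371, 250, 188]) cube([269, 41, 30]);
translate([371, 250, 470]) cube([269, 41, 30]);
translate([371, 250, 752]) cube([269, 41, 30]);
translate([371, 250, 1034]) cube([269, 41, 30]);
translate([371, 250, 1316]) cube([269, 41, 30]);
translate([371, 250, 1598]) cube([269, 41, 30]);
translate([371, 250, 1880]) cube([269, 41, 30]);
translate([371, 250, 2162]) cube([269, 41, 30]);


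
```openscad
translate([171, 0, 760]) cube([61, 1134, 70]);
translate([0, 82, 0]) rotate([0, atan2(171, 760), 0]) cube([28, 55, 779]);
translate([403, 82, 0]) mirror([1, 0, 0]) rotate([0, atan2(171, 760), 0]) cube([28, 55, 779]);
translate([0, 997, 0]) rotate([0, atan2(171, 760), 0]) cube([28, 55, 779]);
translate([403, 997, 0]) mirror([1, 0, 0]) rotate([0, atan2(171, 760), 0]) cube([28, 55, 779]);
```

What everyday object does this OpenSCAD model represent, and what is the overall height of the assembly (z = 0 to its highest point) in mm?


A sawhorse. The overall height is 830 mm.

A beam across two mirrored pairs of raked legs — a sawhorse. The beam's underside is at z = 760 (matching the legs' vertical rise in atan2(171, 760)) and the beam is 70 mm tall, so its top is at 760 + 70 = 830 mm. The raked legs top out at the beam's underside, so that is the highest point.


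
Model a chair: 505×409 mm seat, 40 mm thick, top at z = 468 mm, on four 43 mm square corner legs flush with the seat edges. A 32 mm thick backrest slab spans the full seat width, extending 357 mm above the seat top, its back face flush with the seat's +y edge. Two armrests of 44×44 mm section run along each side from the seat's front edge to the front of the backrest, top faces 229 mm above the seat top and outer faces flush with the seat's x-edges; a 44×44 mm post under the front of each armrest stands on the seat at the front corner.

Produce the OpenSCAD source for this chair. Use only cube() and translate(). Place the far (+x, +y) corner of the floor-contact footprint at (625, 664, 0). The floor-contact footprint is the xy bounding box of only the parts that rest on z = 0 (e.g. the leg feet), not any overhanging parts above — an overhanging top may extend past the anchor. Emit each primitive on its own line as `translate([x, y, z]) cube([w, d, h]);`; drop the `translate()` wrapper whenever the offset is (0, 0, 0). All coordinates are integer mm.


translate([120, 255, 428]) cube([505, 409, 40]);
translate([120, 255, 0]) cube([43, 43, 428]);
translate([582, 255, 0]) cube([43, 43, 428]);
translate([120, 621, 0]) cube([43, 43, 428]);
translate([582, 621, 0]) cube([43, 43, 428]);
translate([120, 632, 468]) cube([505, 32, 357]);
translate([120, 255, 653]) cube([44, 377, 44]);
translate([581, 255, 653]) cube([44, 377, 44]);
translate([120, 255, 468]) cube([44, 44, 185]);
translate([581, 255, 468]) cube([44, 44, 185]);


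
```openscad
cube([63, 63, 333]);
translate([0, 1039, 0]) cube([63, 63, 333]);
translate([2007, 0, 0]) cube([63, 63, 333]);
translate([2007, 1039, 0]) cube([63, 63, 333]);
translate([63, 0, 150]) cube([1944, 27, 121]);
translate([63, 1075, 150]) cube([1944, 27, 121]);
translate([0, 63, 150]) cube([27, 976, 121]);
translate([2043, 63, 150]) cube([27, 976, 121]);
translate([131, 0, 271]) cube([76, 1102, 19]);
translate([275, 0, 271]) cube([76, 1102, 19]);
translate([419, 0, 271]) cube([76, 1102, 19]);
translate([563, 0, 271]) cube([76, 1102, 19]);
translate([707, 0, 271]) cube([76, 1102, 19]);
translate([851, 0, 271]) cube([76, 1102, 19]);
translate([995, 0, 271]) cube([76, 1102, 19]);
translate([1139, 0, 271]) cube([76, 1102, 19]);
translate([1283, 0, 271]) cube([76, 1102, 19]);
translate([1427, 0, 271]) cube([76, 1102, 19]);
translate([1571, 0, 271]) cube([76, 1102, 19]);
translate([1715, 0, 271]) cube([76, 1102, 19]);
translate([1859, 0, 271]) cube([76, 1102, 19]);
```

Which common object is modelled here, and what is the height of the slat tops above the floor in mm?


A bed frame. The slat-top height is 290 mm.

Four posts, four rails, and a row of slats — a bed frame. Slats sit on the rails at z = 150 + 121 = 271; with slat thickness 19, the top is 290 mm.


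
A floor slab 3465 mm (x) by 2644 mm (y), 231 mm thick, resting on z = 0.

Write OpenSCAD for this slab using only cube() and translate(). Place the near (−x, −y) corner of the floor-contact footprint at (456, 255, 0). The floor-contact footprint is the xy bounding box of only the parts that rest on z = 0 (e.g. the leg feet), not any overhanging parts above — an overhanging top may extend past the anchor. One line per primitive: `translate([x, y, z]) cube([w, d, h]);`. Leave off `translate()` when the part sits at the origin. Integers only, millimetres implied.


translate([456, 255, 0]) cube([3465, 2644, 231]);


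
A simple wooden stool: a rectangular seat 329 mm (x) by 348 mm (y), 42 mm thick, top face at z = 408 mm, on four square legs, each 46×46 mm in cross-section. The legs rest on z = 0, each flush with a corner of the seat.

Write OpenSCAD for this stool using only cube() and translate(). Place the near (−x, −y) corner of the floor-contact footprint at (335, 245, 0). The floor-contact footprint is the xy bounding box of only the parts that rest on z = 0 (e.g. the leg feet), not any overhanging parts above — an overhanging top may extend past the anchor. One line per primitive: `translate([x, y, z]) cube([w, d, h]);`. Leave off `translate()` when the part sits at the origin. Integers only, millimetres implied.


translate([335, 245, 366]) cube([329, 348, 42]);
translate([335, 245, 0]) cube([46, 46, 366]);
translate([618, 245, 0]) cube([46, 46, 366]);
translate([335, 547, 0]) cube([46, 46, 366]);
translate([618, 547, 0]) cube([46, 46, 366]);


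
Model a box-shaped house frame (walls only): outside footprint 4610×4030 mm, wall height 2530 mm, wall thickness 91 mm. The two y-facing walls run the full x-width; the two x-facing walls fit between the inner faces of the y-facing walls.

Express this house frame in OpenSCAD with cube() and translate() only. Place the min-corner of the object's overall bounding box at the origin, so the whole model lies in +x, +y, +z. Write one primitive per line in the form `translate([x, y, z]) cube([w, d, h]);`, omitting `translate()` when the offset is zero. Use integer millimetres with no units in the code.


cube([4610, 91, 2530]);
translate([0, 3939, 0]) cube([4610, 91, 2530]);
translate([0, 91, 0]) cube([91, 3848, 2530]);
translate([4519, 91, 0]) cube([91, 3848, 2530]);


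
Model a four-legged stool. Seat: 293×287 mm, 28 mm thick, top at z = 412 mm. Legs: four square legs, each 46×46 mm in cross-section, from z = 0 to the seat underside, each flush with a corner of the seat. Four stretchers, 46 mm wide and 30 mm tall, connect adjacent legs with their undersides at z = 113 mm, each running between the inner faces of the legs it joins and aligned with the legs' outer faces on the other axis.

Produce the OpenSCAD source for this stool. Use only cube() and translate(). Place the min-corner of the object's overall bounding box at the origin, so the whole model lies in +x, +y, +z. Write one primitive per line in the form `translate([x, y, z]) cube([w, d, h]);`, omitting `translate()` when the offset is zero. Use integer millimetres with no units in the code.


// leg_h = 412 - 28 = 384
// stretcher span = 293 - 2*46 = 201
translate([0, 0, 384]) cube([293, 287, 28]);
cube([46, 46, 384]);
translate([247, 0, 0]) cube([46, 46, 384]);
translate([0, 241, 0]) cube([46, 46, 384]);
translate([247, 241, 0]) cube([46, 46, 384]);
translate([46, 0, 113]) cube([201, 46, 30]);
translate([46, 241, 113]) cube([201, 46, 30]);
translate([0, 46, 113]) cube([46, 195, 30]);
translate([247, 46, 113]) cube([46, 195, 30]);


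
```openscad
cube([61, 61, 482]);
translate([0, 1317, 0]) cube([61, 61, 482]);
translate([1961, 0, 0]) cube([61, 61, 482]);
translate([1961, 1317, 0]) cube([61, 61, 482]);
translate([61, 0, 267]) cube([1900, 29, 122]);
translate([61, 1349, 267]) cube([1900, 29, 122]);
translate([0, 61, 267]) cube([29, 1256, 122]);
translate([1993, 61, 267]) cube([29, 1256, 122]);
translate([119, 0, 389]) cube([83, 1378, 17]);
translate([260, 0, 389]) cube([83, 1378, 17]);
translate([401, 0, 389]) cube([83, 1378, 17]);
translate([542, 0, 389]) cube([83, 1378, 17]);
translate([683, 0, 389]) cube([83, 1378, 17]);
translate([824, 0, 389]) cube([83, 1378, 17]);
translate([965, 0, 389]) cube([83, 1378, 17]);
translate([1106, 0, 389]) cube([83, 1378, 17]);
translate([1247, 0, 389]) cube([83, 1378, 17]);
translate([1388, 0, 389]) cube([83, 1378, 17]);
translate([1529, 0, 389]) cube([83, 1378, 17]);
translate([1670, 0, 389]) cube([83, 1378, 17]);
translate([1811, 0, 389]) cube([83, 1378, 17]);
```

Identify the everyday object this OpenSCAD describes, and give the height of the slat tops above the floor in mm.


A bed frame. The slat-top height is 406 mm.

Four posts, four rails, and a row of slats — a bed frame. Slats sit on the rails at z = 267 + 122 = 389; with slat thickness 17, the top is 406 mm.


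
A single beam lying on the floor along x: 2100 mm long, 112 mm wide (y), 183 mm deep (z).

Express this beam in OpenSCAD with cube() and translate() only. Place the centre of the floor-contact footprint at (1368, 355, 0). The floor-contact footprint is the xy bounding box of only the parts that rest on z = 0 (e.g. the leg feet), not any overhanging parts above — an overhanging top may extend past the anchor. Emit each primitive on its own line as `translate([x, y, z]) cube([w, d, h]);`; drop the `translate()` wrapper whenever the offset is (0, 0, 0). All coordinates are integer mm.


translate([318, 299, 0]) cube([2100, 112, 183]);


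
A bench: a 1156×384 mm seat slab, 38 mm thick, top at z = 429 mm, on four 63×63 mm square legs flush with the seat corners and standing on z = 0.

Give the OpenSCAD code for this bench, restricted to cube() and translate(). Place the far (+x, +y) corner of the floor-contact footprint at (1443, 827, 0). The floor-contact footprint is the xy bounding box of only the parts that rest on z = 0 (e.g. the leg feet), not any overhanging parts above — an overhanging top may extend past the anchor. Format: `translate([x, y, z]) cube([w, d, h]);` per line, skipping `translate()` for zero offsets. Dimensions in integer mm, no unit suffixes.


translate([287, 443, 391]) cube([1156, 384, 38]);
translate([287, 443, 0]) cube([63, 63, 391]);
translate([287, 764, 0]) cube([63, 63, 391]);
translate([1380, 443, 0]) cube([63, 63, 391]);
translate([1380, 764, 0]) cube([63, 63, 391]);


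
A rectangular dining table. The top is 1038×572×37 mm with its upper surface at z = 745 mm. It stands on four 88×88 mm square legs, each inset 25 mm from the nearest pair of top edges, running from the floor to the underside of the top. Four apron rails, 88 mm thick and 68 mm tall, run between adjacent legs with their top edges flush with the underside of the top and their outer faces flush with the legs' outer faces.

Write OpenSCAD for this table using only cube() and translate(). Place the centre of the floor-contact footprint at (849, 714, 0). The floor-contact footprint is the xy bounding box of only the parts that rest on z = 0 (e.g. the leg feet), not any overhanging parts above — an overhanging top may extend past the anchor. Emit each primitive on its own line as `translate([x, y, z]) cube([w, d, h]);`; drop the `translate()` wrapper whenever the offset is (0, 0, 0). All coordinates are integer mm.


translate([330, 428, 708]) cube([1038, 572, 37]);
translate([355, 453, 0]) cube([88, 88, 708]);
translate([1255, 453, 0]) cube([88, 88, 708]);
translate([355, 887, 0]) cube([88, 88, 708]);
translate([1255, 887, 0]) cube([88, 88, 708]);
translate([443, 453, 640]) cube([812, 88, 68]);
translate([443, 887, 640]) cube([812, 88, 68]);
translate([355, 541, 640]) cube([88, 346, 68]);
translate([1255, 541, 640]) cube([88, 346, 68]);


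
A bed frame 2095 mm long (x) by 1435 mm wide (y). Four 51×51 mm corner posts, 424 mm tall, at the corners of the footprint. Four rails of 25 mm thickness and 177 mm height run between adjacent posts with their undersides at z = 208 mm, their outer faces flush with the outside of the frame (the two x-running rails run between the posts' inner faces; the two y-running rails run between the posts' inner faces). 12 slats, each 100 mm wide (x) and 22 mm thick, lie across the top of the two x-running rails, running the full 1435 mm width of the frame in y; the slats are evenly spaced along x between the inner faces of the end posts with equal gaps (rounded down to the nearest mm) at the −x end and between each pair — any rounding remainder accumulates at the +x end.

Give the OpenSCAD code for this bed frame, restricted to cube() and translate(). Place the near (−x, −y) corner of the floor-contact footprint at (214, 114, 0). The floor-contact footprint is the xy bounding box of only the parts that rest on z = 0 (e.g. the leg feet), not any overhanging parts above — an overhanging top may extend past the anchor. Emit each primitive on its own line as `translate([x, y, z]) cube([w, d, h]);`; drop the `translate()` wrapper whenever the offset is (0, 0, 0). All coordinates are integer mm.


translate([214, 114, 0]) cube([51, 51, 424]);
translate([214, 1498, 0]) cube([51, 51, 424]);
translate([2258, 114, 0]) cube([51, 51, 424]);
translate([2258, 1498, 0]) cube([51, 51, 424]);
translate([265, 114, 208]) cube([1993, 25, 177]);
translate([265, 1524, 208]) cube([1993, 25, 177]);
translate([214, 165, 208]) cube([25, 1333, 177]);
translate([2284, 165, 208]) cube([25, 1333, 177]);
translate([326, 114, 385]) cube([100, 1435, 22]);
translate([487, 114, 385]) cube([100, 1435, 22]);
translate([648, 114, 385]) cube([100, 1435, 22]);
translate([809, 114, 385]) cube([100, 1435, 22]);
translate([970, 114, 385]) cube([100, 1435, 22]);
translate([1131, 114, 385]) cube([100, 1435, 22]);
translate([1292, 114, 385]) cube([100, 1435, 22]);
translate([1453, 114, 385]) cube([100, 1435, 22]);
translate([1614, 114, 385]) cube([100, 1435, 22]);
translate([1775, 114, 385]) cube([100, 1435, 22]);
translate([1936, 114, 385]) cube([100, 1435, 22]);
translate([2097, 114, 385]) cube([100, 1435, 22]);


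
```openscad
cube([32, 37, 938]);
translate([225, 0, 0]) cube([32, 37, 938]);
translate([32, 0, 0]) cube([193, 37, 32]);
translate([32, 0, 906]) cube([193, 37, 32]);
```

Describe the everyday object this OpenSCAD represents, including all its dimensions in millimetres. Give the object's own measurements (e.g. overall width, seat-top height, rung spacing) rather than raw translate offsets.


A rectangular picture frame lying in the x–z plane (depth along y). The opening is 193 mm wide (x) by 874 mm tall (z), surrounded by a border 32 mm wide on all four sides. The frame is 37 mm deep and is made of two full-height vertical stiles with two horizontal rails fitted between them.


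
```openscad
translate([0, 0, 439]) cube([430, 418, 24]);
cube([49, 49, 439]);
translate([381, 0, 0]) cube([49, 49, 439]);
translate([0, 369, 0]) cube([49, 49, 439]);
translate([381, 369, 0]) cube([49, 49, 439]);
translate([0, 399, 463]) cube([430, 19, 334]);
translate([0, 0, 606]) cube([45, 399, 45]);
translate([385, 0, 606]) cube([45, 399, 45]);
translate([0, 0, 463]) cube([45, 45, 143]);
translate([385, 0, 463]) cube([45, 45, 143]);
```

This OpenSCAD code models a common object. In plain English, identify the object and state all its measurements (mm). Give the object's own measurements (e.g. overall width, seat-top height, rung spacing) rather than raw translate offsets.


A chair. The seat is a 430×418×24 mm slab with its top at z = 463 mm, on four 49×49 mm corner legs (flush with the seat edges, standing on z = 0). A flat backrest 19 mm thick, 334 mm tall, spans the full seat width and rises from the seat top along its +y edge, rear face flush with the rear of the seat. Two armrests of 45×45 mm section run along each side from the seat's front edge to the front of the backrest, top faces 188 mm above the seat top and outer faces flush with the seat's x-edges; a 45×45 mm post under the front of each armrest stands on the seat at the front corner.


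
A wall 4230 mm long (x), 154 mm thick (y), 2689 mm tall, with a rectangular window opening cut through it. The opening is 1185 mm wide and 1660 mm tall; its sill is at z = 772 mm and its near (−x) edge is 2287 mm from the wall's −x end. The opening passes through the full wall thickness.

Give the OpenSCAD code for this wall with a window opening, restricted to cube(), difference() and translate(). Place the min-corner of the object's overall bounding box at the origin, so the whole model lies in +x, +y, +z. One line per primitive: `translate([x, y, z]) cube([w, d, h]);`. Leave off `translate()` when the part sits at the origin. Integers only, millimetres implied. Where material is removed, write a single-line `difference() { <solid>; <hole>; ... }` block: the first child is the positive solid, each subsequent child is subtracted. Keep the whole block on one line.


difference() { cube([4230, 154, 2689]); translate([2287, 0, 772]) cube([1185, 154, 1660]); }


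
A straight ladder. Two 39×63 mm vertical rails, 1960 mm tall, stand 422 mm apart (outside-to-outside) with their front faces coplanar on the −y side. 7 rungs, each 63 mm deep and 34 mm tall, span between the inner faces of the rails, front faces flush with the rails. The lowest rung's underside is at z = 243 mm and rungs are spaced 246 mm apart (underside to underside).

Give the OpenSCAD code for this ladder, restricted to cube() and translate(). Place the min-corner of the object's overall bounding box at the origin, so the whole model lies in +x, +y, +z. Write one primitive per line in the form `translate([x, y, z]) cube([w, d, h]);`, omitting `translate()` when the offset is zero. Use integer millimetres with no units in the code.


cube([39, 63, 1960]);
translate([383, 0, 0]) cube([39, 63, 1960]);
translate([39, 0, 243]) cube([344, 63, 34]);
translate([39, 0, 489]) cube([344, 63, 34]);
translate([39, 0, 735]) cube([344, 63, 34]);
translate([39, 0, 981]) cube([344, 63, 34]);
translate([39, 0, 1227]) cube([344, 63, 34]);
translate([39, 0, 1473]) cube([344, 63, 34]);
translate([39, 0, 1719]) cube([344, 63, 34]);


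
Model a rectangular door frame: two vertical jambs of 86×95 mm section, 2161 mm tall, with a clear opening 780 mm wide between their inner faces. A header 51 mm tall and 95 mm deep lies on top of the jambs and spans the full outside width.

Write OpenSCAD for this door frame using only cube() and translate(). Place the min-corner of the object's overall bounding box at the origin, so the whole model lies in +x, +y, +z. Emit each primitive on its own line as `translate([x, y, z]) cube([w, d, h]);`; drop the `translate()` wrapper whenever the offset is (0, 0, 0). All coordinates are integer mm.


cube([86, 95, 2161]);
translate([866, 0, 0]) cube([86, 95, 2161]);
translate([0, 0, 2161]) cube([952, 95, 51]);


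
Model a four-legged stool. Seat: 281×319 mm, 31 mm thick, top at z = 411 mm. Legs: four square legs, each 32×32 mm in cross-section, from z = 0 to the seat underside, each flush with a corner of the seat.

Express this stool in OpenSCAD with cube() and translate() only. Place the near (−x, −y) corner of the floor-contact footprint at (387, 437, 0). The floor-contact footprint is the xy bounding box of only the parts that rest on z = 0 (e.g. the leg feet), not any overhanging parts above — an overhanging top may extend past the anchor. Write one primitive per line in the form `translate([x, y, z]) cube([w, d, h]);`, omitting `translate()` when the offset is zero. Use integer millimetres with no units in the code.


translate([387, 437, 380]) cube([281, 319, 31]);
translate([387, 437, 0]) cube([32, 32, 380]);
translate([636, 437, 0]) cube([32, 32, 380]);
translate([387, 724, 0]) cube([32, 32, 380]);
translate([636, 724, 0]) cube([32, 32, 380]);


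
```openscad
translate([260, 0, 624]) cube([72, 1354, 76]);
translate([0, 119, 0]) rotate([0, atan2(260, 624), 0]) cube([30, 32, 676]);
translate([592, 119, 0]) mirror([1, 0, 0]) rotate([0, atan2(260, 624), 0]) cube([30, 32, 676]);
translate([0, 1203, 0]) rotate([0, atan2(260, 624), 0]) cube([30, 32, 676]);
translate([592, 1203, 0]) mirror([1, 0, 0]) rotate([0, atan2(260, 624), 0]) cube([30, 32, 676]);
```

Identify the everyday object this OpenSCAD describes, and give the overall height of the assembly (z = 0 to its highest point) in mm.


A sawhorse. The overall height is 700 mm.

A beam across two mirrored pairs of raked legs — a sawhorse. The beam's underside is at z = 624 (matching the legs' vertical rise in atan2(260, 624)) and the beam is 76 mm tall, so its top is at 624 + 76 = 700 mm. The raked legs top out at the beam's underside, so that is the highest point.


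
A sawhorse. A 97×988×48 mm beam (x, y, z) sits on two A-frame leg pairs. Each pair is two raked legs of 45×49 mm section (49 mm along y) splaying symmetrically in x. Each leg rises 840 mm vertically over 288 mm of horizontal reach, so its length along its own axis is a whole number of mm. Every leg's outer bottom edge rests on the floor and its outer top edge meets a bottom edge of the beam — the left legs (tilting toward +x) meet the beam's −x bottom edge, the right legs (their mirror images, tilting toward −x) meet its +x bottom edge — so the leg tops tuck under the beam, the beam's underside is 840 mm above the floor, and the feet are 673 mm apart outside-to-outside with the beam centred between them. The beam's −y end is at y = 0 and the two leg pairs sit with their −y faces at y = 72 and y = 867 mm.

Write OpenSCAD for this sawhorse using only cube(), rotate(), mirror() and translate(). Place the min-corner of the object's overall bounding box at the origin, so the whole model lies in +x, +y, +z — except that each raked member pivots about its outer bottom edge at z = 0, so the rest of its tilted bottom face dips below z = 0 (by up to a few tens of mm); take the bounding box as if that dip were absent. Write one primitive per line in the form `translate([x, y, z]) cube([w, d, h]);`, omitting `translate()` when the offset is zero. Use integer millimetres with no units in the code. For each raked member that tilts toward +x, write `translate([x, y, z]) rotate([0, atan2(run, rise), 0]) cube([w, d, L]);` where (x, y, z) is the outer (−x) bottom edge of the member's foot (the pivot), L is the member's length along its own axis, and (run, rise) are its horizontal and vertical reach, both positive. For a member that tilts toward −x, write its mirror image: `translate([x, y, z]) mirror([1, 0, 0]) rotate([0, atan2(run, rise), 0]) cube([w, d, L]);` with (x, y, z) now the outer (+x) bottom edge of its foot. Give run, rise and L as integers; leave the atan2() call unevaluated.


translate([288, 0, 840]) cube([97, 988, 48]);
translate([0, 72, 0]) rotate([0, atan2(288, 840), 0]) cube([45, 49, 888]);
translate([673, 72, 0]) mirror([1, 0, 0]) rotate([0, atan2(288, 840), 0]) cube([45, 49, 888]);
translate([0, 867, 0]) rotate([0, atan2(288, 840), 0]) cube([45, 49, 888]);
translate([673, 867, 0]) mirror([1, 0, 0]) rotate([0, atan2(288, 840), 0]) cube([45, 49, 888]);


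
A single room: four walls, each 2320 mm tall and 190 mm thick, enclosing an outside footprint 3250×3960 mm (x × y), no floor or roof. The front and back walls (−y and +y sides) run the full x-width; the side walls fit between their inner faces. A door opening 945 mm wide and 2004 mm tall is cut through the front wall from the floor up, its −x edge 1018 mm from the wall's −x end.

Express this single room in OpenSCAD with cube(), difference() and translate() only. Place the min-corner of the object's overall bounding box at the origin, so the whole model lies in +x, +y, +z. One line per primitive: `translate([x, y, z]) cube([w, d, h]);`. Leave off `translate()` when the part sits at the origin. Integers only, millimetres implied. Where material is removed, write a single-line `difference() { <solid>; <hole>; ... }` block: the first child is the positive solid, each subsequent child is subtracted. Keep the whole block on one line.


difference() { cube([3250, 190, 2320]); translate([1018, 0, 0]) cube([945, 190, 2004]); }
translate([0, 3770, 0]) cube([3250, 190, 2320]);
translate([0, 190, 0]) cube([190, 3580, 2320]);
translate([3060, 190, 0]) cube([190, 3580, 2320]);


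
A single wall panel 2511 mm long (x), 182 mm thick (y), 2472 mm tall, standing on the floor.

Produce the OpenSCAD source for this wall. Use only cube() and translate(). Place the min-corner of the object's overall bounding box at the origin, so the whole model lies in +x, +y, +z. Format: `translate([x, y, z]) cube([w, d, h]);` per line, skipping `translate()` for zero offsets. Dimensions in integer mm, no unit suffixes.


cube([2511, 182, 2472]);


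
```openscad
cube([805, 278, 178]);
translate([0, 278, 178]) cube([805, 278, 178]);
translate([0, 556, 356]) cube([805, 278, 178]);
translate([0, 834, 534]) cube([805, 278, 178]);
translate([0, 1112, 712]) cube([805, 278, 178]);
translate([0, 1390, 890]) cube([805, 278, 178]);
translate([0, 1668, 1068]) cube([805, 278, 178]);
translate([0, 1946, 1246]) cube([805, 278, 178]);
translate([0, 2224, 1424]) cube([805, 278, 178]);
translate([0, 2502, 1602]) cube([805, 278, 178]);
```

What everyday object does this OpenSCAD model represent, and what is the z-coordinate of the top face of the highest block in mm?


A staircase. The total rise is 1780 mm.

10 identical blocks, each offset up and back from the previous — a staircase. Each step is 178 mm tall and there are 10 of them, so the total rise is 10 × 178 = 1780 mm.


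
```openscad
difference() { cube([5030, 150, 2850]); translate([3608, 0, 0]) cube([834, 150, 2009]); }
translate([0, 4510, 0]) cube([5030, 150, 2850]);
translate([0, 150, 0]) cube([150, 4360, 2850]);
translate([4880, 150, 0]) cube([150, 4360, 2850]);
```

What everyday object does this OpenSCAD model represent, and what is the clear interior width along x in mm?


A single room. The interior width is 4730 mm.

Four walls enclosing a rectangle with a door in the front wall — a room. Outside width 5030 minus two 150 mm walls gives 4730 mm.


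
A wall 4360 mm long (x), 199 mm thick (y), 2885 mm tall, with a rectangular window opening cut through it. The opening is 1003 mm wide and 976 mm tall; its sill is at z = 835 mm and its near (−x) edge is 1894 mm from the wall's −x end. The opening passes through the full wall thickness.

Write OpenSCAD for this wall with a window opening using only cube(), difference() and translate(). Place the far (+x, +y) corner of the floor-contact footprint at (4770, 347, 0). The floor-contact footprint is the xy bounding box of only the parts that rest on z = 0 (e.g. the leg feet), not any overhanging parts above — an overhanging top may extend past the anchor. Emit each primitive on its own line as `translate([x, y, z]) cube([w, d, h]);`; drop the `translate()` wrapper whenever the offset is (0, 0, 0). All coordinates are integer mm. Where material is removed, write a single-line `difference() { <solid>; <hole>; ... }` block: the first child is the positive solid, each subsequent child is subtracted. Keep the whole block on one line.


difference() { translate([410, 148, 0]) cube([4360, 199, 2885]); translate([2304, 148, 835]) cube([1003, 199, 976]); }


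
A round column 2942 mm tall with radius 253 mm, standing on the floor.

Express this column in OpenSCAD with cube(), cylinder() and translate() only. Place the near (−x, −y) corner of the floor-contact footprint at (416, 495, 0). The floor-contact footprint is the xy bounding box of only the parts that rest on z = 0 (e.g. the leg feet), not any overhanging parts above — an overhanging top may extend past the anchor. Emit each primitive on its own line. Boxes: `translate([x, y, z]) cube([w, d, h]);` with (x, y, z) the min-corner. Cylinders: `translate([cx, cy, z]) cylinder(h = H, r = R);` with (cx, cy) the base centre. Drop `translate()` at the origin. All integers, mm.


translate([669, 748, 0]) cylinder(h = 2942, r = 253);


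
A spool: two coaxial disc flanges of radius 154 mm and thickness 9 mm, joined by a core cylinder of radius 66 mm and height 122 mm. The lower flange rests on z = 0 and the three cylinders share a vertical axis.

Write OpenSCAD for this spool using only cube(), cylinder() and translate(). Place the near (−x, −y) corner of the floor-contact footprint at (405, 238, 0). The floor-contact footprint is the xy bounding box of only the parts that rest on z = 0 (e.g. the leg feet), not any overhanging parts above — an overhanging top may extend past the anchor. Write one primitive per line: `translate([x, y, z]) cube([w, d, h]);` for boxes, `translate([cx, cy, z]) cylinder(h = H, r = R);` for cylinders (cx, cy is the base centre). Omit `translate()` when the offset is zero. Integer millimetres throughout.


translate([559, 392, 0]) cylinder(h = 9, r = 154);
translate([559, 392, 9]) cylinder(h = 122, r = 66);
translate([559, 392, 131]) cylinder(h = 9, r = 154);


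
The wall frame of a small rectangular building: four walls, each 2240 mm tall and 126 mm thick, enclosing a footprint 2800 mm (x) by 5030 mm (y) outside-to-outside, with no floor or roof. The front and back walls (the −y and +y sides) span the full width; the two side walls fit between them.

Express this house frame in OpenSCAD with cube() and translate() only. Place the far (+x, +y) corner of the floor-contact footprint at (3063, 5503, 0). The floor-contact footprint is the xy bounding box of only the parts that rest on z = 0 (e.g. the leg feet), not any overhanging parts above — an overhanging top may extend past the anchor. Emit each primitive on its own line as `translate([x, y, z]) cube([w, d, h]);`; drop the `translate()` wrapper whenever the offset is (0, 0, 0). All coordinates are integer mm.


translate([263, 473, 0]) cube([2800, 126, 2240]);
translate([263, 5377, 0]) cube([2800, 126, 2240]);
translate([263, 599, 0]) cube([126, 4778, 2240]);
translate([2937, 599, 0]) cube([126, 4778, 2240]);


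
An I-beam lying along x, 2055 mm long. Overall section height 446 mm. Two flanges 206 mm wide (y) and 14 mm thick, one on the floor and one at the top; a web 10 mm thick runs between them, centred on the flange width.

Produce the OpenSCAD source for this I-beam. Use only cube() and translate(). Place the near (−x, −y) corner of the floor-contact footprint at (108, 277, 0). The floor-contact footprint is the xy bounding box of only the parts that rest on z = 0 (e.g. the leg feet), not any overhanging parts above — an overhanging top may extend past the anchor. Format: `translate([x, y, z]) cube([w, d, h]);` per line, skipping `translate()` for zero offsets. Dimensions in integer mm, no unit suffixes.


translate([108, 277, 0]) cube([2055, 206, 14]);
translate([108, 375, 14]) cube([2055, 10, 418]);
translate([108, 277, 432]) cube([2055, 206, 14]);


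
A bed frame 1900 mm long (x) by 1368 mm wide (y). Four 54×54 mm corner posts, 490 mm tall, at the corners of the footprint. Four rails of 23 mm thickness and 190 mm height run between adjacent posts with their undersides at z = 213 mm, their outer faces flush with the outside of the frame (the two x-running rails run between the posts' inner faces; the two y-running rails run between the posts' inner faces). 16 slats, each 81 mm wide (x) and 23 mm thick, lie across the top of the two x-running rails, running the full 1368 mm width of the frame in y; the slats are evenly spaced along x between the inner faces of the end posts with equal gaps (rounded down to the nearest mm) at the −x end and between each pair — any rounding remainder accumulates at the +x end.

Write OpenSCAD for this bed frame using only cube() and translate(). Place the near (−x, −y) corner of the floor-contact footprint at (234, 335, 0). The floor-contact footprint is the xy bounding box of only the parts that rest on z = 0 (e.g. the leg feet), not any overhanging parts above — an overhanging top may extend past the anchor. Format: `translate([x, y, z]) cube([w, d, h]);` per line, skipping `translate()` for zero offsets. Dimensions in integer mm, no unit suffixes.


// slat z = rail_z + rail_h = 213 + 190 = 403
// slat gap = ⌊(1792 − 16·81) / 17⌋ = 29
translate([234, 335, 0]) cube([54, 54, 490]);
translate([234, 1649, 0]) cube([54, 54, 490]);
translate([2080, 335, 0]) cube([54, 54, 490]);
translate([2080, 1649, 0]) cube([54, 54, 490]);
translate([288, 335, 213]) cube([1792, 23, 190]);
translate([288, 1680, 213]) cube([1792, 23, 190]);
translate([234, 389, 213]) cube([23, 1260, 190]);
translate([2111, 389, 213]) cube([23, 1260, 190]);
translate([317, 335, 403]) cube([81, 1368, 23]);
translate([427, 335, 403]) cube([81, 1368, 23]);
translate([537, 335, 403]) cube([81, 1368, 23]);
translate([647, 335, 403]) cube([81, 1368, 23]);
translate([757, 335, 403]) cube([81, 1368, 23]);
translate([867, 335, 403]) cube([81, 1368, 23]);
translate([977, 335, 403]) cube([81, 1368, 23]);
translate([1087, 335, 403]) cube([81, 1368, 23]);
translate([1197, 335, 403]) cube([81, 1368, 23]);
translate([1307, 335, 403]) cube([81, 1368, 23]);
translate([1417, 335, 403]) cube([81, 1368, 23]);
translate([1527, 335, 403]) cube([81, 1368, 23]);
translate([1637, 335, 403]) cube([81, 1368, 23]);
translate([1747, 335, 403]) cube([81, 1368, 23]);
translate([1857, 335, 403]) cube([81, 1368, 23]);
translate([1967, 335, 403]) cube([81, 1368, 23]);
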